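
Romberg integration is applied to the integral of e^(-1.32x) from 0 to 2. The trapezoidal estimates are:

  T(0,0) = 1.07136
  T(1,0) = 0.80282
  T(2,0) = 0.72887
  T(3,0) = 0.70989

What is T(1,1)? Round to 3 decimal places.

T(1,1) = 0.80282 + (0.80282 − 1.07136)/3 = 0.71331

0.713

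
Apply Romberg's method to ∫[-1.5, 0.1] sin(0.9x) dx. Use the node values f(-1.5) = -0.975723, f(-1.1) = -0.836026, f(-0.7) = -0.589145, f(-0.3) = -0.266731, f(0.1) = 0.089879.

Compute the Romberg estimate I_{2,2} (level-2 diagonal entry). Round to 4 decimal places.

-0.8633

I_{0,0} (trapezoid, 1 panel, h=1.6000): -0.708675
I_{1,0} (trapezoid, 2 panels, h=0.8000): -0.825654
I_{2,0} (trapezoid, 4 panels, h=0.4000): -0.853930
I_{1,1} = -0.825654 + (-0.825654 − (-0.708675))/3 = -0.864647
I_{2,1} = -0.853930 + (-0.853930 − (-0.825654))/3 = -0.863355
I_{2,2} = -0.863355 + (-0.863355 − (-0.864647))/15 = -0.863269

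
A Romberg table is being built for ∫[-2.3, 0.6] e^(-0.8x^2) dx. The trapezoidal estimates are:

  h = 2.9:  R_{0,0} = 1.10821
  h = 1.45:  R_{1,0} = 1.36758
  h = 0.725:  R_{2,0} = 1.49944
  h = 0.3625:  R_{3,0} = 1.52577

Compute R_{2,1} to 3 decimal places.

1.543

Richardson extrapolation on the trapezoidal column (denominator 4−1=3):
R_{2,1} = 1.49944 + (1.49944 − 1.36758)/3 = 1.54339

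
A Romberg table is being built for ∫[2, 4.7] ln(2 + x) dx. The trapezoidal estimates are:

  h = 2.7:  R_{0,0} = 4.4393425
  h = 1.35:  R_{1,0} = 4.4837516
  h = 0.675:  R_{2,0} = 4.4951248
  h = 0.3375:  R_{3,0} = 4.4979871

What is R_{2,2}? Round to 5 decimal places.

4.49894

R_{1,1} = (4·4.4837516 − 4.4393425) / 3 = 4.4985546
R_{2,1} = (4·4.4951248 − 4.4837516) / 3 = 4.4989159
R_{2,2} = 4.4989159 + (4.4989159 − 4.4985546)/15 = 4.4989400
(Column j=1 coincides with Simpson's rule on the same nodes.)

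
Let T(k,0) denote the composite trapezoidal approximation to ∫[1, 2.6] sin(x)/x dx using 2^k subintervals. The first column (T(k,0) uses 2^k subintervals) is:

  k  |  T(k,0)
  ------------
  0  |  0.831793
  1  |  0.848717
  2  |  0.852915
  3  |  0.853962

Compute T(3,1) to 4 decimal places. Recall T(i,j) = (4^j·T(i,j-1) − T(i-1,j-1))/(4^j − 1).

Richardson extrapolation on the trapezoidal column (denominator 4−1=3):
T(3,1) = 0.853962 + (0.853962 − 0.852915)/3 = 0.854311

0.8543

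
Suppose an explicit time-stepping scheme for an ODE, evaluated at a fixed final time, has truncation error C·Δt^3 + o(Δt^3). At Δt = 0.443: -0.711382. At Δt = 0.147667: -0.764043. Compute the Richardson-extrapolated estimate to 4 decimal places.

-0.7661

The leading error scales as Δt^3; refining by a factor of 3 reduces it by 3^3 = 27.
Extrapolated value = (27·A(Δt/3) − A(Δt)) / (27 − 1)
= (27·(-0.764043) − (-0.711382)) / 26
= -19.917779 / 26 = -0.766068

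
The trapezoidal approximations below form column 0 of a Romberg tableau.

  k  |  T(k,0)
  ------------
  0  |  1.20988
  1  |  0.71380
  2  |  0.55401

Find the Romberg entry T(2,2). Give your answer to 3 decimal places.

T(1,1) = 0.71380 + (0.71380 − 1.20988)/3 = 0.54844
T(2,1) = (4·0.55401 − 0.71380) / 3 = 0.50075
T(2,2) = (16·0.50075 − 0.54844) / 15 = 0.49757

0.498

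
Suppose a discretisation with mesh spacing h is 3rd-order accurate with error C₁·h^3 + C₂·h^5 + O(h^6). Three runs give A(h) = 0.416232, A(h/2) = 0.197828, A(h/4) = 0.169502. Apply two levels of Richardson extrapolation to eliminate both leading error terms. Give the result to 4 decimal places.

First eliminate the h^3 term (factor 2^3 = 8):
  B₁ = (8·0.197828 − 0.416232)/7 = 0.166627
  B₂ = (8·0.169502 − 0.197828)/7 = 0.165455
Then eliminate the h^5 term (factor 2^5 = 32):
  (32·0.165455 − 0.166627)/31 = 0.165417

0.1654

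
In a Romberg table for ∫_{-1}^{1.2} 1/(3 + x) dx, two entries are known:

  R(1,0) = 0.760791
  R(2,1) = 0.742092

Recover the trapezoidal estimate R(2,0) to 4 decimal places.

From R(2,1) = (4·R(2,0) − R(1,0))/3, solve for R(2,0):
4·R(2,0) = 3·0.742092 + 0.760791 = 2.987067
R(2,0) = 0.746767

0.7468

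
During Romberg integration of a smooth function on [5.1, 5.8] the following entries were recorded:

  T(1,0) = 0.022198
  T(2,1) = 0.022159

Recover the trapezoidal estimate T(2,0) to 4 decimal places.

From T(2,1) = (4·T(2,0) − T(1,0))/3, solve for T(2,0):
4·T(2,0) = 3·0.022159 + 0.022198 = 0.088675
T(2,0) = 0.022169

0.0222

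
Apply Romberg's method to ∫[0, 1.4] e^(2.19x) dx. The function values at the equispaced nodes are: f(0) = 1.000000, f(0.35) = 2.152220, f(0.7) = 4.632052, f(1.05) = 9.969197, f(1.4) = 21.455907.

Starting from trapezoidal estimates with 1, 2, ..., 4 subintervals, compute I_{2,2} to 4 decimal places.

9.3436

I_{0,0} (trapezoid, 1 panel, h=1.4000): 15.719135
I_{1,0} (trapezoid, 2 panels, h=0.7000): 11.102004
I_{2,0} (trapezoid, 4 panels, h=0.3500): 9.793498
I_{1,1} = 11.102004 + (11.102004 − 15.719135)/3 = 9.562960
I_{2,1} = 9.793498 + (9.793498 − 11.102004)/3 = 9.357329
I_{2,2} = 9.357329 + (9.357329 − 9.562960)/15 = 9.343620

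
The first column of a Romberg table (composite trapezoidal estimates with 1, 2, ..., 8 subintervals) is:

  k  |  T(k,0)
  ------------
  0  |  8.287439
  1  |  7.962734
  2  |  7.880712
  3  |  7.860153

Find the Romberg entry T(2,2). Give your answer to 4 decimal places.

7.8533

Richardson extrapolation on the trapezoidal column (denominator 4−1=3):
T(1,1) = 7.962734 + (7.962734 − 8.287439)/3 = 7.854499
T(2,1) = 7.880712 + (7.880712 − 7.962734)/3 = 7.853371
T(2,2) = 7.853371 + (7.853371 − 7.854499)/15 = 7.853296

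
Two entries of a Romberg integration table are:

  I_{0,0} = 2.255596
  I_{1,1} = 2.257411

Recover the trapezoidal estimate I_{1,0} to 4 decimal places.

From I_{1,1} = (4·I_{1,0} − I_{0,0})/3, solve for I_{1,0}:
4·I_{1,0} = 3·2.257411 + 2.255596 = 9.027829
I_{1,0} = 2.256957

2.2570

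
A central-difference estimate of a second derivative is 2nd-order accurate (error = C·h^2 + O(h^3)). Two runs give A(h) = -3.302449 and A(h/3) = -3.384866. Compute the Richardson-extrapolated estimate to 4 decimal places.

The leading error scales as h^2; refining by a factor of 3 reduces it by 3^2 = 9.
Extrapolated value = (9·A(h/3) − A(h)) / (9 − 1)
= (9·(-3.384866) − (-3.302449)) / 8
= -27.161345 / 8 = -3.395168

-3.3952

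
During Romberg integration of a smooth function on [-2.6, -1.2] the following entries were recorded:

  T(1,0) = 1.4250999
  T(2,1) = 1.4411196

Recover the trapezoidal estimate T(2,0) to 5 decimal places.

From T(2,1) = (4·T(2,0) − T(1,0))/3, solve for T(2,0):
4·T(2,0) = 3·1.4411196 + 1.4250999 = 5.7484587
T(2,0) = 1.4371147

1.43711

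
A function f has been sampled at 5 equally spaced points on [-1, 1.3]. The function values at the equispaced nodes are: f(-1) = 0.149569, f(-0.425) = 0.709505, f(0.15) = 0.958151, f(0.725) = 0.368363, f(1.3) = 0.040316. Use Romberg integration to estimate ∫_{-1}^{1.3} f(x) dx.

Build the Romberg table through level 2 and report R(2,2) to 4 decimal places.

1.2093

R(0,0) (trapezoid, 1 panel, h=2.3000): 0.218368
R(1,0) (trapezoid, 2 panels, h=1.1500): 1.211058
R(2,0) (trapezoid, 4 panels, h=0.5750): 1.225303
R(1,1) = 1.211058 + (1.211058 − 0.218368)/3 = 1.541955
R(2,1) = 1.225303 + (1.225303 − 1.211058)/3 = 1.230051
R(2,2) = 1.230051 + (1.230051 − 1.541955)/15 = 1.209257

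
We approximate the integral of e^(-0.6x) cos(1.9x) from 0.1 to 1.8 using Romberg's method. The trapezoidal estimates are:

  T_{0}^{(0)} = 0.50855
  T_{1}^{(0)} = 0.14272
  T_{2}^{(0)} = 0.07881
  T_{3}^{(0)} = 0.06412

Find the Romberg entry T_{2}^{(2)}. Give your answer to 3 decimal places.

0.060

T_{1}^{(1)} = (4·0.14272 − 0.50855) / 3 = 0.02078
T_{2}^{(1)} = (4·0.07881 − 0.14272) / 3 = 0.05751
T_{2}^{(2)} = 0.05751 + (0.05751 − 0.02078)/15 = 0.05996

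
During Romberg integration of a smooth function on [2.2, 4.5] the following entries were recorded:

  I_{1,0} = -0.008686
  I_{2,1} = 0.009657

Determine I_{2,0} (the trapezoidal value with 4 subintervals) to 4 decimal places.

0.0051

From I_{2,1} = (4·I_{2,0} − I_{1,0})/3, solve for I_{2,0}:
4·I_{2,0} = 3·0.009657 + (-0.008686) = 0.020285
I_{2,0} = 0.005071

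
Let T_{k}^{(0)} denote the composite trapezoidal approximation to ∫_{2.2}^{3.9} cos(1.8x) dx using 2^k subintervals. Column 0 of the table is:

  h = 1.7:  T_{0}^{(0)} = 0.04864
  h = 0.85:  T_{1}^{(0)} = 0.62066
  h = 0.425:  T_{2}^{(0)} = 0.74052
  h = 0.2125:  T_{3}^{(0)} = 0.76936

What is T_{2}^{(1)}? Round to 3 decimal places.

0.780

T_{2}^{(1)} = (4·0.74052 − 0.62066) / 3 = 0.78047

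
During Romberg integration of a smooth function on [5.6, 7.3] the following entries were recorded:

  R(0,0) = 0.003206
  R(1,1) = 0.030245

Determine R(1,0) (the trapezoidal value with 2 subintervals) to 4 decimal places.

0.0235

From R(1,1) = (4·R(1,0) − R(0,0))/3, solve for R(1,0):
4·R(1,0) = 3·0.030245 + 0.003206 = 0.093941
R(1,0) = 0.023485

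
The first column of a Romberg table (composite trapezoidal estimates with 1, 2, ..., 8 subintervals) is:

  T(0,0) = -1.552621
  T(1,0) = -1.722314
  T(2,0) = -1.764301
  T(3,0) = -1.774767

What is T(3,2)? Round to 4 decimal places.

-1.7783

T(2,1) = (4·(-1.764301) − (-1.722314)) / 3 = -1.778297
T(3,1) = (4·(-1.774767) − (-1.764301)) / 3 = -1.778256
T(3,2) = (16·(-1.778256) − (-1.778297)) / 15 = -1.778253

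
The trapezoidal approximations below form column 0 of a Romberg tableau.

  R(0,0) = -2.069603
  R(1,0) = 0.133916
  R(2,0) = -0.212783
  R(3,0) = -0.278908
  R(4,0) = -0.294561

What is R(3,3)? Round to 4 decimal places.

Richardson extrapolation on the trapezoidal column (denominator 4−1=3):
R(1,1) = 0.133916 + (0.133916 − (-2.069603))/3 = 0.868422
R(2,1) = (4·(-0.212783) − 0.133916) / 3 = -0.328349
R(3,1) = -0.278908 + (-0.278908 − (-0.212783))/3 = -0.300950
R(2,2) = (16·(-0.328349) − 0.868422) / 15 = -0.408134
R(3,2) = (16·(-0.300950) − (-0.328349)) / 15 = -0.299123
R(3,3) = -0.299123 + (-0.299123 − (-0.408134))/63 = -0.297393
(Column j=1 coincides with Simpson's rule on the same nodes.)

-0.2974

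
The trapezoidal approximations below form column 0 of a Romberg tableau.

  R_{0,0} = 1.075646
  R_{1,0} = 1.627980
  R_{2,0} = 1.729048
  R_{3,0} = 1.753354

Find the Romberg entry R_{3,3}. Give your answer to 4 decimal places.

Richardson extrapolation on the trapezoidal column (denominator 4−1=3):
R_{1,1} = 1.627980 + (1.627980 − 1.075646)/3 = 1.812091
R_{2,1} = 1.729048 + (1.729048 − 1.627980)/3 = 1.762737
R_{3,1} = (4·1.753354 − 1.729048) / 3 = 1.761456
R_{2,2} = (16·1.762737 − 1.812091) / 15 = 1.759447
R_{3,2} = (16·1.761456 − 1.762737) / 15 = 1.761371
R_{3,3} = 1.761371 + (1.761371 − 1.759447)/63 = 1.761402

1.7614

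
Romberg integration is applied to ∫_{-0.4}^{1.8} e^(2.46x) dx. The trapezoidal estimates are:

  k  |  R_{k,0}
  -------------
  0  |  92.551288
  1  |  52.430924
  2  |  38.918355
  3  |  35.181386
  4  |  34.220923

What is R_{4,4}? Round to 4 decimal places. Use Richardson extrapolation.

33.8983

Richardson extrapolation on the trapezoidal column (denominator 4−1=3):
R_{1,1} = 52.430924 + (52.430924 − 92.551288)/3 = 39.057469
R_{2,1} = 38.918355 + (38.918355 − 52.430924)/3 = 34.414165
R_{3,1} = 35.181386 + (35.181386 − 38.918355)/3 = 33.935730
R_{4,1} = (4·34.220923 − 35.181386) / 3 = 33.900769
R_{2,2} = (16·34.414165 − 39.057469) / 15 = 34.104611
R_{3,2} = (16·33.935730 − 34.414165) / 15 = 33.903834
R_{4,2} = 33.900769 + (33.900769 − 33.935730)/15 = 33.898438
R_{3,3} = 33.903834 + (33.903834 − 34.104611)/63 = 33.900647
R_{4,3} = (64·33.898438 − 33.903834) / 63 = 33.898352
R_{4,4} = (256·33.898352 − 33.900647) / 255 = 33.898343
(Column j=1 coincides with Simpson's rule on the same nodes.)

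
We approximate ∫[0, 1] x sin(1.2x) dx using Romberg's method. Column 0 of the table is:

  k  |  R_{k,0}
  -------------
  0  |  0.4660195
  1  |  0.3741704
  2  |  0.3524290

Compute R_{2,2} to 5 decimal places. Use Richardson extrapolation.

0.34529

R_{1,1} = 0.3741704 + (0.3741704 − 0.4660195)/3 = 0.3435540
R_{2,1} = (4·0.3524290 − 0.3741704) / 3 = 0.3451819
R_{2,2} = 0.3451819 + (0.3451819 − 0.3435540)/15 = 0.3452904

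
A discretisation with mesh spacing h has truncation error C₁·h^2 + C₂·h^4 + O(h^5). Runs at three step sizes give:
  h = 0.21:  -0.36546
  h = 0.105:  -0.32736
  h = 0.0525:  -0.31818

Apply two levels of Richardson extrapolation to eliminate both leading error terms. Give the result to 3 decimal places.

-0.315

First eliminate the h^2 term (factor 2^2 = 4):
  B₁ = (4·(-0.32736) − (-0.36546))/3 = -0.31466
  B₂ = (4·(-0.31818) − (-0.32736))/3 = -0.31512
Then eliminate the h^4 term (factor 2^4 = 16):
  (16·(-0.31512) − (-0.31466))/15 = -0.31515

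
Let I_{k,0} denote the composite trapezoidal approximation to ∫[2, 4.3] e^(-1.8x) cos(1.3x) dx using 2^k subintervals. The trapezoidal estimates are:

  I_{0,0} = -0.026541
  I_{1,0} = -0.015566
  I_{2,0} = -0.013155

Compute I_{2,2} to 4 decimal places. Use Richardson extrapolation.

Richardson extrapolation on the trapezoidal column (denominator 4−1=3):
I_{1,1} = -0.015566 + (-0.015566 − (-0.026541))/3 = -0.011908
I_{2,1} = -0.013155 + (-0.013155 − (-0.015566))/3 = -0.012351
I_{2,2} = (16·(-0.012351) − (-0.011908)) / 15 = -0.012381

-0.0124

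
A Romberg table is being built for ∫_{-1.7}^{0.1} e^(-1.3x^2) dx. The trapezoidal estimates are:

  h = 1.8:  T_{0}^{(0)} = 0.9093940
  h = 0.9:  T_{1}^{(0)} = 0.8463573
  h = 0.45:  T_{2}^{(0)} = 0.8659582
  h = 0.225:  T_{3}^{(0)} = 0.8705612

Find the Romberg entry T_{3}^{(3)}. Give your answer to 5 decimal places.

0.87201

Richardson extrapolation on the trapezoidal column (denominator 4−1=3):
T_{1}^{(1)} = (4·0.8463573 − 0.9093940) / 3 = 0.8253451
T_{2}^{(1)} = (4·0.8659582 − 0.8463573) / 3 = 0.8724918
T_{3}^{(1)} = 0.8705612 + (0.8705612 − 0.8659582)/3 = 0.8720955
T_{2}^{(2)} = 0.8724918 + (0.8724918 − 0.8253451)/15 = 0.8756349
T_{3}^{(2)} = (16·0.8720955 − 0.8724918) / 15 = 0.8720691
T_{3}^{(3)} = (64·0.8720691 − 0.8756349) / 63 = 0.8720125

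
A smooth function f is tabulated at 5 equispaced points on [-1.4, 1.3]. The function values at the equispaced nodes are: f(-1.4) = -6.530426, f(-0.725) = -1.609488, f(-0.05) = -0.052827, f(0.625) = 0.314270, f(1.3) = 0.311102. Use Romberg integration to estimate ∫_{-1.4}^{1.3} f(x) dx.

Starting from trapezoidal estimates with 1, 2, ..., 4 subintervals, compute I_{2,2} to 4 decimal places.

I_{0,0} (trapezoid, 1 panel, h=2.7000): -8.396087
I_{1,0} (trapezoid, 2 panels, h=1.3500): -4.269360
I_{2,0} (trapezoid, 4 panels, h=0.6750): -3.008952
I_{1,1} = -4.269360 + (-4.269360 − (-8.396087))/3 = -2.893784
I_{2,1} = -3.008952 + (-3.008952 − (-4.269360))/3 = -2.588816
I_{2,2} = -2.588816 + (-2.588816 − (-2.893784))/15 = -2.568485

-2.5685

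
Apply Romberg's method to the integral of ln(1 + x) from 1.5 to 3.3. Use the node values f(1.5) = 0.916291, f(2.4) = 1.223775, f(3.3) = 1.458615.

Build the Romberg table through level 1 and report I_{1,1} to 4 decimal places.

I_{0,0} (trapezoid, 1 panel, h=1.8000): 2.137415
I_{1,0} (trapezoid, 2 panels, h=0.9000): 2.170105
I_{1,1} = 2.170105 + (2.170105 − 2.137415)/3 = 2.181002

2.1810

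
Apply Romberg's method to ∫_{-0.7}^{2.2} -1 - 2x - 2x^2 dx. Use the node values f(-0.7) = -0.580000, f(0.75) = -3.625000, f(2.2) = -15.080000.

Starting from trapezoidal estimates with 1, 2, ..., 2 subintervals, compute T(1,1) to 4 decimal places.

-14.5773

T(0,0) (trapezoid, 1 panel, h=2.9000): -22.707000
T(1,0) (trapezoid, 2 panels, h=1.4500): -16.609750
T(1,1) = -16.609750 + (-16.609750 − (-22.707000))/3 = -14.577333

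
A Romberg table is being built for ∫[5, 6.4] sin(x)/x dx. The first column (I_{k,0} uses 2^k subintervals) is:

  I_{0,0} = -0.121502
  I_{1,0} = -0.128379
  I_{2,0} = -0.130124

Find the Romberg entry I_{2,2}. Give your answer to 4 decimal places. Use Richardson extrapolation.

I_{1,1} = (4·(-0.128379) − (-0.121502)) / 3 = -0.130671
I_{2,1} = -0.130124 + (-0.130124 − (-0.128379))/3 = -0.130706
I_{2,2} = (16·(-0.130706) − (-0.130671)) / 15 = -0.130708

-0.1307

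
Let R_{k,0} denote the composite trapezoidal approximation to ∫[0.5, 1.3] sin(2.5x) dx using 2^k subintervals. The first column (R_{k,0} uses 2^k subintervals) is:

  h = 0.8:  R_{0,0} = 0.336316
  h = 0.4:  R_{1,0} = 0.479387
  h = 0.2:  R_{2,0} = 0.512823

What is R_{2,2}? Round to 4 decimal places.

0.5238

Richardson extrapolation on the trapezoidal column (denominator 4−1=3):
R_{1,1} = (4·0.479387 − 0.336316) / 3 = 0.527077
R_{2,1} = 0.512823 + (0.512823 − 0.479387)/3 = 0.523968
R_{2,2} = 0.523968 + (0.523968 − 0.527077)/15 = 0.523761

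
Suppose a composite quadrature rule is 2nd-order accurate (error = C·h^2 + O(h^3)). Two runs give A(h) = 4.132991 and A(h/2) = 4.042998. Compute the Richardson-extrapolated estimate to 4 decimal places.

Extrapolated value = (4·A(h/2) − A(h)) / (4 − 1)
= (4·4.042998 − 4.132991) / 3
= 12.039001 / 3 = 4.013000

4.0130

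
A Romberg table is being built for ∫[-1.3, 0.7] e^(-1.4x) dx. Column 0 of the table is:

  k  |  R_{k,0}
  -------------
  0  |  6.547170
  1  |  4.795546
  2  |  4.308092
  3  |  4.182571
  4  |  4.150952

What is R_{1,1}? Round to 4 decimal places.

R_{1,1} = 4.795546 + (4.795546 − 6.547170)/3 = 4.211671

4.2117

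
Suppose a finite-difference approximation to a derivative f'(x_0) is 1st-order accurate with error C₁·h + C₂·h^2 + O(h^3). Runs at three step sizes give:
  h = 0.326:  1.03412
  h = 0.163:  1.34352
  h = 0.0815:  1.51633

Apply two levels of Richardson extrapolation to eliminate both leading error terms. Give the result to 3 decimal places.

1.701

First eliminate the h term (factor 2^1 = 2):
  B₁ = (2·1.34352 − 1.03412)/1 = 1.65292
  B₂ = (2·1.51633 − 1.34352)/1 = 1.68914
Then eliminate the h^2 term (factor 2^2 = 4):
  (4·1.68914 − 1.65292)/3 = 1.70121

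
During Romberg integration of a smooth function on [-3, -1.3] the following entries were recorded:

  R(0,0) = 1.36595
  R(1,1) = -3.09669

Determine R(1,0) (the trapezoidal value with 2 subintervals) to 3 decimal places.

-1.981

From R(1,1) = (4·R(1,0) − R(0,0))/3, solve for R(1,0):
4·R(1,0) = 3·(-3.09669) + 1.36595 = -7.92412
R(1,0) = -1.98103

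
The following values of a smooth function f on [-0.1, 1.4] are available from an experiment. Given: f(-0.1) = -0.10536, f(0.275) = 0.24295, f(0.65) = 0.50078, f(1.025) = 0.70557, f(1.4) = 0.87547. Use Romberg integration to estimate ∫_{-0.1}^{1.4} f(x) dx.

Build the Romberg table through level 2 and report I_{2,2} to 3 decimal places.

0.696

I_{0,0} (trapezoid, 1 panel, h=1.5000): 0.57758
I_{1,0} (trapezoid, 2 panels, h=0.7500): 0.66438
I_{2,0} (trapezoid, 4 panels, h=0.3750): 0.68788
I_{1,1} = 0.66438 + (0.66438 − 0.57758)/3 = 0.69331
I_{2,1} = 0.68788 + (0.68788 − 0.66438)/3 = 0.69571
I_{2,2} = 0.69571 + (0.69571 − 0.69331)/15 = 0.69587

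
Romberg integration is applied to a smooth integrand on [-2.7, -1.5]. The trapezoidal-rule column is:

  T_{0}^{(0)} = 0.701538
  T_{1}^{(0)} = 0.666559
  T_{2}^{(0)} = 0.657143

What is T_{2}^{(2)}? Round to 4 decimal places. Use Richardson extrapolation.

Richardson extrapolation on the trapezoidal column (denominator 4−1=3):
T_{1}^{(1)} = 0.666559 + (0.666559 − 0.701538)/3 = 0.654899
T_{2}^{(1)} = 0.657143 + (0.657143 − 0.666559)/3 = 0.654004
T_{2}^{(2)} = (16·0.654004 − 0.654899) / 15 = 0.653944

0.6539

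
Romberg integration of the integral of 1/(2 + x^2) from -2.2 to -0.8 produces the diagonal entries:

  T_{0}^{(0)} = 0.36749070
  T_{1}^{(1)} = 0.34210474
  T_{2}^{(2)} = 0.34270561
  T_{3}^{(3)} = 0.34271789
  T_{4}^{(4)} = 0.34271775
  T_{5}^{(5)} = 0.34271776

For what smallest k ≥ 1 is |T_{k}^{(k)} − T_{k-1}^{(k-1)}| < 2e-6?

|T_{1}^{(1)} − T_{0}^{(0)}| = 0.02538596 ≥ 2e-6
|T_{2}^{(2)} − T_{1}^{(1)}| = 0.00060087 ≥ 2e-6
|T_{3}^{(3)} − T_{2}^{(2)}| = 0.00001228 ≥ 2e-6
|T_{4}^{(4)} − T_{3}^{(3)}| = 0.00000014 < 2e-6

k = 4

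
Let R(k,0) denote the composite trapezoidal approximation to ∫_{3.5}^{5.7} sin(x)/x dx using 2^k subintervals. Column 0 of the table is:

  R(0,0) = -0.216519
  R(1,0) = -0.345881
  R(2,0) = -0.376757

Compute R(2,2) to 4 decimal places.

Richardson extrapolation on the trapezoidal column (denominator 4−1=3):
R(1,1) = (4·(-0.345881) − (-0.216519)) / 3 = -0.389002
R(2,1) = (4·(-0.376757) − (-0.345881)) / 3 = -0.387049
R(2,2) = (16·(-0.387049) − (-0.389002)) / 15 = -0.386919

-0.3869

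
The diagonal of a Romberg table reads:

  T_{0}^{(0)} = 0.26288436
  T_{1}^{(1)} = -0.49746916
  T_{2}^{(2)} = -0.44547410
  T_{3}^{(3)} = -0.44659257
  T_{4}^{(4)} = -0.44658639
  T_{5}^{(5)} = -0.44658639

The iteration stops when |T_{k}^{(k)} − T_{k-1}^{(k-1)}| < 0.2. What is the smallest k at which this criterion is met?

|T_{1}^{(1)} − T_{0}^{(0)}| = 0.76035352 ≥ 0.2
|T_{2}^{(2)} − T_{1}^{(1)}| = 0.05199506 < 0.2

k = 2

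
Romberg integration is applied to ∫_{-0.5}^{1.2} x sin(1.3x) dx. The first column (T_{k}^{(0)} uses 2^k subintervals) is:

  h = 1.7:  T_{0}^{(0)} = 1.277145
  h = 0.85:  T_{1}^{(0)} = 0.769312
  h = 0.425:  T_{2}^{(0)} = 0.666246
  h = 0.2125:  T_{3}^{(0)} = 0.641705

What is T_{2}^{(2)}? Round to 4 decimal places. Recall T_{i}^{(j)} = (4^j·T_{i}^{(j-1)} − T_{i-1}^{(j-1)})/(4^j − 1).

Richardson extrapolation on the trapezoidal column (denominator 4−1=3):
T_{1}^{(1)} = 0.769312 + (0.769312 − 1.277145)/3 = 0.600034
T_{2}^{(1)} = 0.666246 + (0.666246 − 0.769312)/3 = 0.631891
T_{2}^{(2)} = (16·0.631891 − 0.600034) / 15 = 0.634015

0.6340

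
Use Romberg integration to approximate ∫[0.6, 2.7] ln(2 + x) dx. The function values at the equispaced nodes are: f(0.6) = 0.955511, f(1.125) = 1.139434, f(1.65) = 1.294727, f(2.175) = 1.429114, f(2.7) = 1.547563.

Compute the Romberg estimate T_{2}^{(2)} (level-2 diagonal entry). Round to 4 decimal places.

2.6892

T_{0}^{(0)} (trapezoid, 1 panel, h=2.1000): 2.628228
T_{1}^{(0)} (trapezoid, 2 panels, h=1.0500): 2.673577
T_{2}^{(0)} (trapezoid, 4 panels, h=0.5250): 2.685276
T_{1}^{(1)} = 2.673577 + (2.673577 − 2.628228)/3 = 2.688693
T_{2}^{(1)} = 2.685276 + (2.685276 − 2.673577)/3 = 2.689176
T_{2}^{(2)} = 2.689176 + (2.689176 − 2.688693)/15 = 2.689208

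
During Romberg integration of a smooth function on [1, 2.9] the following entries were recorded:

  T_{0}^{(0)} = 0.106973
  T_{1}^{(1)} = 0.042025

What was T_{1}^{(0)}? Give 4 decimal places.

0.0583

From T_{1}^{(1)} = (4·T_{1}^{(0)} − T_{0}^{(0)})/3, solve for T_{1}^{(0)}:
4·T_{1}^{(0)} = 3·0.042025 + 0.106973 = 0.233048
T_{1}^{(0)} = 0.058262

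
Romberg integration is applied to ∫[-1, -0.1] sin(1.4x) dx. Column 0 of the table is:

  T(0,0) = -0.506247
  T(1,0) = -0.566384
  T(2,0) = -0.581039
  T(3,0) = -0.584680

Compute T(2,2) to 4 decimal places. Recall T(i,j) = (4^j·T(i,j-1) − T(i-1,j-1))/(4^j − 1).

-0.5859

Richardson extrapolation on the trapezoidal column (denominator 4−1=3):
T(1,1) = (4·(-0.566384) − (-0.506247)) / 3 = -0.586430
T(2,1) = -0.581039 + (-0.581039 − (-0.566384))/3 = -0.585924
T(2,2) = (16·(-0.585924) − (-0.586430)) / 15 = -0.585890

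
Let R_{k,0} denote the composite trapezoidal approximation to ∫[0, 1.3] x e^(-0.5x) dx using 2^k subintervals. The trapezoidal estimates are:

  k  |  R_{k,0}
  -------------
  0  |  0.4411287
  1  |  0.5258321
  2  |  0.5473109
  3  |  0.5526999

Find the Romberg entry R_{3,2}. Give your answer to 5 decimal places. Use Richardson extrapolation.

R_{2,1} = 0.5473109 + (0.5473109 − 0.5258321)/3 = 0.5544705
R_{3,1} = (4·0.5526999 − 0.5473109) / 3 = 0.5544962
R_{3,2} = 0.5544962 + (0.5544962 − 0.5544705)/15 = 0.5544979

0.55450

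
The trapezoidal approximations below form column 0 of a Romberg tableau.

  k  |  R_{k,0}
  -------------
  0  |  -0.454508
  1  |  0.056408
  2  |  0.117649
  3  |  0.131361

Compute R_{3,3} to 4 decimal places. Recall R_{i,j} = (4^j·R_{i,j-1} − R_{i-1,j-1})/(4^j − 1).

R_{1,1} = (4·0.056408 − (-0.454508)) / 3 = 0.226713
R_{2,1} = 0.117649 + (0.117649 − 0.056408)/3 = 0.138063
R_{3,1} = 0.131361 + (0.131361 − 0.117649)/3 = 0.135932
R_{2,2} = 0.138063 + (0.138063 − 0.226713)/15 = 0.132153
R_{3,2} = 0.135932 + (0.135932 − 0.138063)/15 = 0.135790
R_{3,3} = 0.135790 + (0.135790 − 0.132153)/63 = 0.135848
(Column j=1 coincides with Simpson's rule on the same nodes.)

0.1358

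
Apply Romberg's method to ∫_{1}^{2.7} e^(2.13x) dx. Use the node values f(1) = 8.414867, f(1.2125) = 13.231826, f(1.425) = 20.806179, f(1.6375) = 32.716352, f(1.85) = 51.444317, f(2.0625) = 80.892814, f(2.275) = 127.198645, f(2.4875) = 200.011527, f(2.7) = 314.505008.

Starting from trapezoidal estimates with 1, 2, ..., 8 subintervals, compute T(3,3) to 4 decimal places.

T(0,0) (trapezoid, 1 panel, h=1.7000): 274.481894
T(1,0) (trapezoid, 2 panels, h=0.8500): 180.968616
T(2,0) (trapezoid, 4 panels, h=0.4250): 153.386358
T(3,0) (trapezoid, 8 panels, h=0.2125): 146.149339
T(1,1) = 180.968616 + (180.968616 − 274.481894)/3 = 149.797523
T(2,1) = 153.386358 + (153.386358 − 180.968616)/3 = 144.192272
T(3,1) = 146.149339 + (146.149339 − 153.386358)/3 = 143.736999
T(2,2) = 144.192272 + (144.192272 − 149.797523)/15 = 143.818589
T(3,2) = 143.736999 + (143.736999 − 144.192272)/15 = 143.706647
T(3,3) = 143.706647 + (143.706647 − 143.818589)/63 = 143.704870

143.7049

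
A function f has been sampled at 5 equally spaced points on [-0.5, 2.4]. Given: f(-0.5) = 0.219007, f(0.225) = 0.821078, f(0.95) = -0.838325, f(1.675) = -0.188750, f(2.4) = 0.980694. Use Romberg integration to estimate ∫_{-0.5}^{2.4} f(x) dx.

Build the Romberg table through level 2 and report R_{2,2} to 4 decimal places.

0.5984

R_{0,0} (trapezoid, 1 panel, h=2.9000): 1.739566
R_{1,0} (trapezoid, 2 panels, h=1.4500): -0.345788
R_{2,0} (trapezoid, 4 panels, h=0.7250): 0.285544
R_{1,1} = -0.345788 + (-0.345788 − 1.739566)/3 = -1.040906
R_{2,1} = 0.285544 + (0.285544 − (-0.345788))/3 = 0.495988
R_{2,2} = 0.495988 + (0.495988 − (-1.040906))/15 = 0.598448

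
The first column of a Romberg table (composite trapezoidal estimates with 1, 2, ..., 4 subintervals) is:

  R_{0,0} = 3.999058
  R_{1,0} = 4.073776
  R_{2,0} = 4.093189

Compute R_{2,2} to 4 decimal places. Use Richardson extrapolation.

Richardson extrapolation on the trapezoidal column (denominator 4−1=3):
R_{1,1} = (4·4.073776 − 3.999058) / 3 = 4.098682
R_{2,1} = (4·4.093189 − 4.073776) / 3 = 4.099660
R_{2,2} = 4.099660 + (4.099660 − 4.098682)/15 = 4.099725

4.0997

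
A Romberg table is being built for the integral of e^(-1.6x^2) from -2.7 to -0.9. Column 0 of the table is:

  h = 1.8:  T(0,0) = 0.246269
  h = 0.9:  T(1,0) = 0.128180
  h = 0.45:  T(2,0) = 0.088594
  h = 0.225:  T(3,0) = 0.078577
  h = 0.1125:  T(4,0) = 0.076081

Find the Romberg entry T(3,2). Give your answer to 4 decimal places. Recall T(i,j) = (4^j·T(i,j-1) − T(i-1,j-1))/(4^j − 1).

0.0752

Richardson extrapolation on the trapezoidal column (denominator 4−1=3):
T(2,1) = (4·0.088594 − 0.128180) / 3 = 0.075399
T(3,1) = 0.078577 + (0.078577 − 0.088594)/3 = 0.075238
T(3,2) = 0.075238 + (0.075238 − 0.075399)/15 = 0.075227
(Column j=1 coincides with Simpson's rule on the same nodes.)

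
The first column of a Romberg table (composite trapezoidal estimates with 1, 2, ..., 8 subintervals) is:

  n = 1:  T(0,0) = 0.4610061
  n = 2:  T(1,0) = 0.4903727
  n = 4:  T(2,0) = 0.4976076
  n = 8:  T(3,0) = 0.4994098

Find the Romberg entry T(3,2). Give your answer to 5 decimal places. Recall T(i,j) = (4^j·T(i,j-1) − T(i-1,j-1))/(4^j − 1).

T(2,1) = (4·0.4976076 − 0.4903727) / 3 = 0.5000192
T(3,1) = 0.4994098 + (0.4994098 − 0.4976076)/3 = 0.5000105
T(3,2) = 0.5000105 + (0.5000105 − 0.5000192)/15 = 0.5000099

0.50001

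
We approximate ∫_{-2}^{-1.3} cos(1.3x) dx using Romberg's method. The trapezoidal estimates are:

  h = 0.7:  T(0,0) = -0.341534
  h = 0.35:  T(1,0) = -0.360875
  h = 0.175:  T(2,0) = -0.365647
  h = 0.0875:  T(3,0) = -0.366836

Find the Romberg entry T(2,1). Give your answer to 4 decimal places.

Richardson extrapolation on the trapezoidal column (denominator 4−1=3):
T(2,1) = -0.365647 + (-0.365647 − (-0.360875))/3 = -0.367238

-0.3672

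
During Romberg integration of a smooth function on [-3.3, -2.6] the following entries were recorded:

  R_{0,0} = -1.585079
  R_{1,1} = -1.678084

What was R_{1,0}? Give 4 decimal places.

From R_{1,1} = (4·R_{1,0} − R_{0,0})/3, solve for R_{1,0}:
4·R_{1,0} = 3·(-1.678084) + (-1.585079) = -6.619331
R_{1,0} = -1.654833

-1.6548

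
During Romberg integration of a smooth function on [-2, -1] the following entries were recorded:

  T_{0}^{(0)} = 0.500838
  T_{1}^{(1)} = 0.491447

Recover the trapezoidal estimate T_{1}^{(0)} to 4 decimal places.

0.4938

From T_{1}^{(1)} = (4·T_{1}^{(0)} − T_{0}^{(0)})/3, solve for T_{1}^{(0)}:
4·T_{1}^{(0)} = 3·0.491447 + 0.500838 = 1.975179
T_{1}^{(0)} = 0.493795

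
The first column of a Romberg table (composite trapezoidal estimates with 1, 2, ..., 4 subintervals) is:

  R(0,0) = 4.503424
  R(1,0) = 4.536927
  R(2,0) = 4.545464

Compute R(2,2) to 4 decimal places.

4.5483

R(1,1) = (4·4.536927 − 4.503424) / 3 = 4.548095
R(2,1) = (4·4.545464 − 4.536927) / 3 = 4.548310
R(2,2) = (16·4.548310 − 4.548095) / 15 = 4.548324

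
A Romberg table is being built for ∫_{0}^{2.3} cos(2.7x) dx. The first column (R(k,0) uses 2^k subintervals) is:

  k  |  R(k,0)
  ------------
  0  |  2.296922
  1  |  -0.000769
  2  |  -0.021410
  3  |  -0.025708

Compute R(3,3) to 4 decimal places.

Richardson extrapolation on the trapezoidal column (denominator 4−1=3):
R(1,1) = -0.000769 + (-0.000769 − 2.296922)/3 = -0.766666
R(2,1) = (4·(-0.021410) − (-0.000769)) / 3 = -0.028290
R(3,1) = -0.025708 + (-0.025708 − (-0.021410))/3 = -0.027141
R(2,2) = (16·(-0.028290) − (-0.766666)) / 15 = 0.020935
R(3,2) = (16·(-0.027141) − (-0.028290)) / 15 = -0.027064
R(3,3) = -0.027064 + (-0.027064 − 0.020935)/63 = -0.027826
(Column j=1 coincides with Simpson's rule on the same nodes.)

-0.0278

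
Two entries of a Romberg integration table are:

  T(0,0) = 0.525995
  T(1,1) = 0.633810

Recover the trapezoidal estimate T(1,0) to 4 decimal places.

0.6069

From T(1,1) = (4·T(1,0) − T(0,0))/3, solve for T(1,0):
4·T(1,0) = 3·0.633810 + 0.525995 = 2.427425
T(1,0) = 0.606856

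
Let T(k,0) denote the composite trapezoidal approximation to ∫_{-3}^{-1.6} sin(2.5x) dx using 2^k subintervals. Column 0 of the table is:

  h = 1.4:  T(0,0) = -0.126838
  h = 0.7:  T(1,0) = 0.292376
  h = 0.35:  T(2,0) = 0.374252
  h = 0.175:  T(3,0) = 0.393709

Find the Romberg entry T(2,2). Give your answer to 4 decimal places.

0.3995

Richardson extrapolation on the trapezoidal column (denominator 4−1=3):
T(1,1) = (4·0.292376 − (-0.126838)) / 3 = 0.432114
T(2,1) = 0.374252 + (0.374252 − 0.292376)/3 = 0.401544
T(2,2) = (16·0.401544 − 0.432114) / 15 = 0.399506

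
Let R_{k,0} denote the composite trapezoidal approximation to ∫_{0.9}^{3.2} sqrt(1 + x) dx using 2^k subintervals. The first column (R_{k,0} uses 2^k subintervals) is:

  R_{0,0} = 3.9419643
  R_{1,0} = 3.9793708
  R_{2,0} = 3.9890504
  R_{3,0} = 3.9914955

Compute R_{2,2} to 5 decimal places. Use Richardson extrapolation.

Richardson extrapolation on the trapezoidal column (denominator 4−1=3):
R_{1,1} = (4·3.9793708 − 3.9419643) / 3 = 3.9918396
R_{2,1} = 3.9890504 + (3.9890504 − 3.9793708)/3 = 3.9922769
R_{2,2} = 3.9922769 + (3.9922769 − 3.9918396)/15 = 3.9923061

3.99231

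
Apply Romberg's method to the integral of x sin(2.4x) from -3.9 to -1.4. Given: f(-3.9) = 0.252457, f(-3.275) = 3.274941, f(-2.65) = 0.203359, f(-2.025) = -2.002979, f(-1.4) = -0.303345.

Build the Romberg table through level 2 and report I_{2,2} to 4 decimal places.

I_{0,0} (trapezoid, 1 panel, h=2.5000): -0.063610
I_{1,0} (trapezoid, 2 panels, h=1.2500): 0.222394
I_{2,0} (trapezoid, 4 panels, h=0.6250): 0.906173
I_{1,1} = 0.222394 + (0.222394 − (-0.063610))/3 = 0.317729
I_{2,1} = 0.906173 + (0.906173 − 0.222394)/3 = 1.134099
I_{2,2} = 1.134099 + (1.134099 − 0.317729)/15 = 1.188524

1.1885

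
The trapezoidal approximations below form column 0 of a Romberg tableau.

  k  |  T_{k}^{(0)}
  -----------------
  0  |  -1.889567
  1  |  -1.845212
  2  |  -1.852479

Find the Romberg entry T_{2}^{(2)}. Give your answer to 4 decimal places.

-1.8565

Richardson extrapolation on the trapezoidal column (denominator 4−1=3):
T_{1}^{(1)} = (4·(-1.845212) − (-1.889567)) / 3 = -1.830427
T_{2}^{(1)} = -1.852479 + (-1.852479 − (-1.845212))/3 = -1.854901
T_{2}^{(2)} = -1.854901 + (-1.854901 − (-1.830427))/15 = -1.856533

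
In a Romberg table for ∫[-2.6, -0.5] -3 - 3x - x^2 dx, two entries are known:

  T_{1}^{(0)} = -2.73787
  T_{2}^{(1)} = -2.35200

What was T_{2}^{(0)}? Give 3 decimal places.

-2.448

From T_{2}^{(1)} = (4·T_{2}^{(0)} − T_{1}^{(0)})/3, solve for T_{2}^{(0)}:
4·T_{2}^{(0)} = 3·(-2.35200) + (-2.73787) = -9.79387
T_{2}^{(0)} = -2.44847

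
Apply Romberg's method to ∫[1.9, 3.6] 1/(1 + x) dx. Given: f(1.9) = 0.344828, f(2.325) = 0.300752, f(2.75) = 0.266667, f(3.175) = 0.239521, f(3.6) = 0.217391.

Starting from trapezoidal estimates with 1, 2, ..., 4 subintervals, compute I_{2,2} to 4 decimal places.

0.4613

I_{0,0} (trapezoid, 1 panel, h=1.7000): 0.477886
I_{1,0} (trapezoid, 2 panels, h=0.8500): 0.465610
I_{2,0} (trapezoid, 4 panels, h=0.4250): 0.462421
I_{1,1} = 0.465610 + (0.465610 − 0.477886)/3 = 0.461518
I_{2,1} = 0.462421 + (0.462421 − 0.465610)/3 = 0.461358
I_{2,2} = 0.461358 + (0.461358 − 0.461518)/15 = 0.461347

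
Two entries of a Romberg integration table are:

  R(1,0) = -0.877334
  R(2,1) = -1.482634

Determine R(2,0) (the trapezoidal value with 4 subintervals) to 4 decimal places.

From R(2,1) = (4·R(2,0) − R(1,0))/3, solve for R(2,0):
4·R(2,0) = 3·(-1.482634) + (-0.877334) = -5.325236
R(2,0) = -1.331309

-1.3313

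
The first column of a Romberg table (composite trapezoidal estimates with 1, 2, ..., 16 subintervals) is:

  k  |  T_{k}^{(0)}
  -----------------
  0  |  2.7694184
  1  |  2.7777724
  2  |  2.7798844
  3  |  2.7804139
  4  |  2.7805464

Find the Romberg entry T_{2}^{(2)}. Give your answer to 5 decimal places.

Richardson extrapolation on the trapezoidal column (denominator 4−1=3):
T_{1}^{(1)} = 2.7777724 + (2.7777724 − 2.7694184)/3 = 2.7805571
T_{2}^{(1)} = 2.7798844 + (2.7798844 − 2.7777724)/3 = 2.7805884
T_{2}^{(2)} = 2.7805884 + (2.7805884 − 2.7805571)/15 = 2.7805905

2.78059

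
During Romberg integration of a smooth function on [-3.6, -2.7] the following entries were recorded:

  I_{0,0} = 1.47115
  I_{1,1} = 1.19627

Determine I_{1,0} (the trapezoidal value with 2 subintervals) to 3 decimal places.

1.265

From I_{1,1} = (4·I_{1,0} − I_{0,0})/3, solve for I_{1,0}:
4·I_{1,0} = 3·1.19627 + 1.47115 = 5.05996
I_{1,0} = 1.26499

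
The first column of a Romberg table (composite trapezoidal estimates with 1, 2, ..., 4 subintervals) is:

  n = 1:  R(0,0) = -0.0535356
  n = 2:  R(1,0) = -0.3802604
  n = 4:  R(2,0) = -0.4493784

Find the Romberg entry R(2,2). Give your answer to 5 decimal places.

-0.47130

R(1,1) = -0.3802604 + (-0.3802604 − (-0.0535356))/3 = -0.4891687
R(2,1) = -0.4493784 + (-0.4493784 − (-0.3802604))/3 = -0.4724177
R(2,2) = (16·(-0.4724177) − (-0.4891687)) / 15 = -0.4713010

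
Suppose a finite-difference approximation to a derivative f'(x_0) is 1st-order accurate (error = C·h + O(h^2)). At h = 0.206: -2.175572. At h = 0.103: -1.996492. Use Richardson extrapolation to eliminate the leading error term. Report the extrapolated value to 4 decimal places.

-1.8174

Extrapolated value = (2·A(h/2) − A(h)) / (2 − 1)
= (2·(-1.996492) − (-2.175572)) / 1
= -1.817412 / 1 = -1.817412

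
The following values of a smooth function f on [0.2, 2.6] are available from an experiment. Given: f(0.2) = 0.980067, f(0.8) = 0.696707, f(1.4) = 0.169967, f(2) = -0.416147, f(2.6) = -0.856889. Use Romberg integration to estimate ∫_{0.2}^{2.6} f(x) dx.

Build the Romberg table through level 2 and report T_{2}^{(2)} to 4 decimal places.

0.3168

T_{0}^{(0)} (trapezoid, 1 panel, h=2.4000): 0.147814
T_{1}^{(0)} (trapezoid, 2 panels, h=1.2000): 0.277867
T_{2}^{(0)} (trapezoid, 4 panels, h=0.6000): 0.307270
T_{1}^{(1)} = 0.277867 + (0.277867 − 0.147814)/3 = 0.321218
T_{2}^{(1)} = 0.307270 + (0.307270 − 0.277867)/3 = 0.317071
T_{2}^{(2)} = 0.317071 + (0.317071 − 0.321218)/15 = 0.316795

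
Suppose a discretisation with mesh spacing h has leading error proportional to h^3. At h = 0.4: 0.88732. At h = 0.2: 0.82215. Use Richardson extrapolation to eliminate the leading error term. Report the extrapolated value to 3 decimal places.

Extrapolated value = (8·A(h/2) − A(h)) / (8 − 1)
= (8·0.82215 − 0.88732) / 7
= 5.68988 / 7 = 0.81284

0.813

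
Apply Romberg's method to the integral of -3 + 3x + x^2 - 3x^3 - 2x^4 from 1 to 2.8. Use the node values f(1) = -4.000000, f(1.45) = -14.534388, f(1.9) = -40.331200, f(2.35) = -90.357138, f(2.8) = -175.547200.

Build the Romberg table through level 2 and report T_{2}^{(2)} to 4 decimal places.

-101.9467

T_{0}^{(0)} (trapezoid, 1 panel, h=1.8000): -161.592480
T_{1}^{(0)} (trapezoid, 2 panels, h=0.9000): -117.094320
T_{2}^{(0)} (trapezoid, 4 panels, h=0.4500): -105.748347
T_{1}^{(1)} = -117.094320 + (-117.094320 − (-161.592480))/3 = -102.261600
T_{2}^{(1)} = -105.748347 + (-105.748347 − (-117.094320))/3 = -101.966356
T_{2}^{(2)} = -101.966356 + (-101.966356 − (-102.261600))/15 = -101.946673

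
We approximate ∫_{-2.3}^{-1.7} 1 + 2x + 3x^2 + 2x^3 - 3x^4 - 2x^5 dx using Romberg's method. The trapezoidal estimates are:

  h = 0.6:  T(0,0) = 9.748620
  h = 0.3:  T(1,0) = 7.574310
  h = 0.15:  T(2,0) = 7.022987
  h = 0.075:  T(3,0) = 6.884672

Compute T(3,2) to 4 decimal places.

T(2,1) = 7.022987 + (7.022987 − 7.574310)/3 = 6.839213
T(3,1) = (4·6.884672 − 7.022987) / 3 = 6.838567
T(3,2) = 6.838567 + (6.838567 − 6.839213)/15 = 6.838524

6.8385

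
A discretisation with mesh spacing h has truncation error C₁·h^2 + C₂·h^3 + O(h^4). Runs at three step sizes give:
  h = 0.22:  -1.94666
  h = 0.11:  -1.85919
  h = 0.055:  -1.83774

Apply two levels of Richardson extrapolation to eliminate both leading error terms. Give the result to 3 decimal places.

-1.831

First eliminate the h^2 term (factor 2^2 = 4):
  B₁ = (4·(-1.85919) − (-1.94666))/3 = -1.83003
  B₂ = (4·(-1.83774) − (-1.85919))/3 = -1.83059
Then eliminate the h^3 term (factor 2^3 = 8):
  (8·(-1.83059) − (-1.83003))/7 = -1.83067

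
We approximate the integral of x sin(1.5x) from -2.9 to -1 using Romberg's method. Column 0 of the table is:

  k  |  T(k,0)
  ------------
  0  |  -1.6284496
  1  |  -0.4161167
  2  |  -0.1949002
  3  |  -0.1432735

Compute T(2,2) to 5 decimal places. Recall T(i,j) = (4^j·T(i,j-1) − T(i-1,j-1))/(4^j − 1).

Richardson extrapolation on the trapezoidal column (denominator 4−1=3):
T(1,1) = -0.4161167 + (-0.4161167 − (-1.6284496))/3 = -0.0120057
T(2,1) = (4·(-0.1949002) − (-0.4161167)) / 3 = -0.1211614
T(2,2) = (16·(-0.1211614) − (-0.0120057)) / 15 = -0.1284384

-0.12844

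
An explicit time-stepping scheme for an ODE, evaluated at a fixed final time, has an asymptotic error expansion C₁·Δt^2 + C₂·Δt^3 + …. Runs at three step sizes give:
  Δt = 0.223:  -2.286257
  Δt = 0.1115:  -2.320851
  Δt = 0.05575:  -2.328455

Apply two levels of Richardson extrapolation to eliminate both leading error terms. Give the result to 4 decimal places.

First eliminate the Δt^2 term (factor 2^2 = 4):
  B₁ = (4·(-2.320851) − (-2.286257))/3 = -2.332382
  B₂ = (4·(-2.328455) − (-2.320851))/3 = -2.330990
Then eliminate the Δt^3 term (factor 2^3 = 8):
  (8·(-2.330990) − (-2.332382))/7 = -2.330791

-2.3308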